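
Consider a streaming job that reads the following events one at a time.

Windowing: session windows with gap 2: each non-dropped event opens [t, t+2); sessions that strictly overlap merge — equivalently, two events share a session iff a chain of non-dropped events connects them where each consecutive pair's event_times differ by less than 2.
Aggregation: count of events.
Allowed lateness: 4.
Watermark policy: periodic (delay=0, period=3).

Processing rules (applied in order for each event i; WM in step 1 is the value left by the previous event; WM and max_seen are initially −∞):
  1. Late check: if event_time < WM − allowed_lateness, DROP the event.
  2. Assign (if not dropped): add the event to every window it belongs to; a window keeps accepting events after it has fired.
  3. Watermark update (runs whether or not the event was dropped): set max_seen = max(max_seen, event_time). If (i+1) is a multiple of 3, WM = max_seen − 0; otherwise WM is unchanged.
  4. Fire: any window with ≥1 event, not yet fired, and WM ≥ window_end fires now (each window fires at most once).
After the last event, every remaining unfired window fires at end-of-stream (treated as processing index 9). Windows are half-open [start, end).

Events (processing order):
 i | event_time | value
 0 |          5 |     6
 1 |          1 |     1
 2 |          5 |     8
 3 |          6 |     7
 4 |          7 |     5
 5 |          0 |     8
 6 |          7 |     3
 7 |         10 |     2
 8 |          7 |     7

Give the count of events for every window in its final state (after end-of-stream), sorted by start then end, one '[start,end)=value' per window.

[1,3)=1 [5,9)=6 [10,12)=1

i=0 t=5 v=6: → [5,7); WM=−∞
i=1 t=1 v=1: → [1,3); WM=−∞
i=2 t=5 v=8: → [5,7); WM=5
i=3 t=6 v=7: → [5,8); WM=5
i=4 t=7 v=5: → [5,9); WM=5
i=5 t=0 v=8: DROP (t<5-4); WM=7
i=6 t=7 v=3: → [5,9); WM=7
i=7 t=10 v=2: → [10,12); WM=7
i=8 t=7 v=7: → [5,9); WM=10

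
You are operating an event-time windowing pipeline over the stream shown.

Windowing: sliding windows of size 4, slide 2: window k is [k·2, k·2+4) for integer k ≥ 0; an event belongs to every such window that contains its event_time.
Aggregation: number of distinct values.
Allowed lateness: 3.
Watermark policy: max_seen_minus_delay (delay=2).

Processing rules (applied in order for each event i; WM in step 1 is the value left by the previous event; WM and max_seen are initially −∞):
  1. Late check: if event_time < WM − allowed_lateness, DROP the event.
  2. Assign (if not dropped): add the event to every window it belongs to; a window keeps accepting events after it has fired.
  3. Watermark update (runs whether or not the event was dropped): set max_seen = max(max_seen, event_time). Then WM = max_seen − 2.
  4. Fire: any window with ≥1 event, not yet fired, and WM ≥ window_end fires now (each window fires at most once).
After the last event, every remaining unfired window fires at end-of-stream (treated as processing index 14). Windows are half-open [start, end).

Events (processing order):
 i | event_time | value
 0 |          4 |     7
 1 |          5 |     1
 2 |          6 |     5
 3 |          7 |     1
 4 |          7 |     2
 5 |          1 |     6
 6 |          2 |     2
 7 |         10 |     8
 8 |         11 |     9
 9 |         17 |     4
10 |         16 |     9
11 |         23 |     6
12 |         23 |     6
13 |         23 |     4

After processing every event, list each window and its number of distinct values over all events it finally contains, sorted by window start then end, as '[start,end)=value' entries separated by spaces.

i=0 t=4 v=7: → [4,8),[2,6); WM=2
i=1 t=5 v=1: → [4,8),[2,6); WM=3
i=2 t=6 v=5: → [6,10),[4,8); WM=4
i=3 t=7 v=1: → [6,10),[4,8); WM=5
i=4 t=7 v=2: → [6,10),[4,8); WM=5
i=5 t=1 v=6: DROP (t<5-3); WM=5
i=6 t=2 v=2: → [2,6),[0,4); WM=5; [0,4) fires=1
i=7 t=10 v=8: → [10,14),[8,12); WM=8; [2,6) fires=3 [4,8) fires=4
i=8 t=11 v=9: → [10,14),[8,12); WM=9
i=9 t=17 v=4: → [16,20),[14,18); WM=15; [6,10) fires=3 [8,12) fires=2 [10,14) fires=2
i=10 t=16 v=9: → [16,20),[14,18); WM=15
i=11 t=23 v=6: → [22,26),[20,24); WM=21; [14,18) fires=2 [16,20) fires=2
i=12 t=23 v=6: → [22,26),[20,24); WM=21
i=13 t=23 v=4: → [22,26),[20,24); WM=21

[0,4)=1 [2,6)=3 [4,8)=4 [6,10)=3 [8,12)=2 [10,14)=2 [14,18)=2 [16,20)=2 [20,24)=2 [22,26)=2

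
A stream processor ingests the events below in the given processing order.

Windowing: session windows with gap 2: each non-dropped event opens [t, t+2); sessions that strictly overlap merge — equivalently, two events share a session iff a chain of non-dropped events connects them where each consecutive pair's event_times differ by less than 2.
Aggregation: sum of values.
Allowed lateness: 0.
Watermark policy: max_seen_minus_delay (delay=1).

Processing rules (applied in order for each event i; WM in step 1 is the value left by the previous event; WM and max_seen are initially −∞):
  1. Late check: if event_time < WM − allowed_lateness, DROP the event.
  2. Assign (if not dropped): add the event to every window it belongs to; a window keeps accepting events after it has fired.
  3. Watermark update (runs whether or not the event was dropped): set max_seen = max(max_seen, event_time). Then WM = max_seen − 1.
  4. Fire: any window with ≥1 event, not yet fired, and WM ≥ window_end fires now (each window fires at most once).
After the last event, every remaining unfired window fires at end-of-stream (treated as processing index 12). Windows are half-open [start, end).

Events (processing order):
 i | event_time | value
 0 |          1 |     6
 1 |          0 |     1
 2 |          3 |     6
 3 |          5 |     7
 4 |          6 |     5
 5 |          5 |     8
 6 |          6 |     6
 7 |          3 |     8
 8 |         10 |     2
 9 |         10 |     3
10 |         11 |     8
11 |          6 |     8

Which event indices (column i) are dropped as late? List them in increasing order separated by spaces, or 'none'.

7 11

i=0 t=1 v=6: → [1,3); WM=0
i=1 t=0 v=1: → [0,3); WM=0
i=2 t=3 v=6: → [3,5); WM=2
i=3 t=5 v=7: → [5,7); WM=4
i=4 t=6 v=5: → [5,8); WM=5
i=5 t=5 v=8: → [5,8); WM=5
i=6 t=6 v=6: → [5,8); WM=5
i=7 t=3 v=8: DROP (t<5-0); WM=5
i=8 t=10 v=2: → [10,12); WM=9
i=9 t=10 v=3: → [10,12); WM=9
i=10 t=11 v=8: → [10,13); WM=10
i=11 t=6 v=8: DROP (t<10-0); WM=10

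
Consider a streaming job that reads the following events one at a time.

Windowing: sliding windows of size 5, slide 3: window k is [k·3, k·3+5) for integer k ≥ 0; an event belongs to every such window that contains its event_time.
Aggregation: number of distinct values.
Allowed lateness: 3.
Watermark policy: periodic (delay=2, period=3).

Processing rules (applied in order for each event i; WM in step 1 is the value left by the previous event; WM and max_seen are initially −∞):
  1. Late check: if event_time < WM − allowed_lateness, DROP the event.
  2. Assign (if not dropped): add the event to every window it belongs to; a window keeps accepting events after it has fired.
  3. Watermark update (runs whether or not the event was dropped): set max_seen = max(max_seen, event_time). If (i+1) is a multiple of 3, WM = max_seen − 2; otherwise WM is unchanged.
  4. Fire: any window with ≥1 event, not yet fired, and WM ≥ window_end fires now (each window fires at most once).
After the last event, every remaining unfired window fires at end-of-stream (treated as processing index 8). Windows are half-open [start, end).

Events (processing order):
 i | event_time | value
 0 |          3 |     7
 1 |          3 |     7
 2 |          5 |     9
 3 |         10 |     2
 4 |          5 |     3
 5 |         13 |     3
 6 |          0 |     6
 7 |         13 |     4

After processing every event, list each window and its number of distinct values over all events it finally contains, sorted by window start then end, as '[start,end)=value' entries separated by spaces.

i=0 t=3 v=7: → [3,8),[0,5); WM=−∞
i=1 t=3 v=7: → [3,8),[0,5); WM=−∞
i=2 t=5 v=9: → [3,8); WM=3
i=3 t=10 v=2: → [9,14),[6,11); WM=3
i=4 t=5 v=3: → [3,8); WM=3
i=5 t=13 v=3: → [12,17),[9,14); WM=11; [0,5) fires=1 [3,8) fires=3 [6,11) fires=1
i=6 t=0 v=6: DROP (t<11-3); WM=11
i=7 t=13 v=4: → [12,17),[9,14); WM=11

[0,5)=1 [3,8)=3 [6,11)=1 [9,14)=3 [12,17)=2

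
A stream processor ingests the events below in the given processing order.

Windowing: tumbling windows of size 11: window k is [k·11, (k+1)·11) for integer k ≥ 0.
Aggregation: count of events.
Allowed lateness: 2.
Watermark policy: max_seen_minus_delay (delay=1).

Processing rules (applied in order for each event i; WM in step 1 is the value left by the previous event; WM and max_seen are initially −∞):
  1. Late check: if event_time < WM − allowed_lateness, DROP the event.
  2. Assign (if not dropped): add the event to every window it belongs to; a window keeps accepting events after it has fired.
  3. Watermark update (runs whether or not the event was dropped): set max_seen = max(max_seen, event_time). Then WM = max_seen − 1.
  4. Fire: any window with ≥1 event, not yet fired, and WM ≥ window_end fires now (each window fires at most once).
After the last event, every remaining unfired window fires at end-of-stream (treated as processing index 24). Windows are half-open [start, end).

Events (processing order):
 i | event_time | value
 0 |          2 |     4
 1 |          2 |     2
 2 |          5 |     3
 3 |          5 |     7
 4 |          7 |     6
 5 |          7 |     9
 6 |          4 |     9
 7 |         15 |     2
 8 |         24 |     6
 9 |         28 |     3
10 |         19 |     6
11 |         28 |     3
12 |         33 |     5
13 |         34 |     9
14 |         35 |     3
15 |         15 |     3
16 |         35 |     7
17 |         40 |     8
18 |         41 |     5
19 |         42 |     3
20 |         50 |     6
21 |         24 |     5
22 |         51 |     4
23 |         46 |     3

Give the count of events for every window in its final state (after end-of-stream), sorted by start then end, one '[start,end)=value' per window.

i=0 t=2 v=4: → [0,11); WM=1
i=1 t=2 v=2: → [0,11); WM=1
i=2 t=5 v=3: → [0,11); WM=4
i=3 t=5 v=7: → [0,11); WM=4
i=4 t=7 v=6: → [0,11); WM=6
i=5 t=7 v=9: → [0,11); WM=6
i=6 t=4 v=9: → [0,11); WM=6
i=7 t=15 v=2: → [11,22); WM=14; [0,11) fires=7
i=8 t=24 v=6: → [22,33); WM=23; [11,22) fires=1
i=9 t=28 v=3: → [22,33); WM=27
i=10 t=19 v=6: DROP (t<27-2); WM=27
i=11 t=28 v=3: → [22,33); WM=27
i=12 t=33 v=5: → [33,44); WM=32
i=13 t=34 v=9: → [33,44); WM=33; [22,33) fires=3
i=14 t=35 v=3: → [33,44); WM=34
i=15 t=15 v=3: DROP (t<34-2); WM=34
i=16 t=35 v=7: → [33,44); WM=34
i=17 t=40 v=8: → [33,44); WM=39
i=18 t=41 v=5: → [33,44); WM=40
i=19 t=42 v=3: → [33,44); WM=41
i=20 t=50 v=6: → [44,55); WM=49; [33,44) fires=7
i=21 t=24 v=5: DROP (t<49-2); WM=49
i=22 t=51 v=4: → [44,55); WM=50
i=23 t=46 v=3: DROP (t<50-2); WM=50

[0,11)=7 [11,22)=1 [22,33)=3 [33,44)=7 [44,55)=2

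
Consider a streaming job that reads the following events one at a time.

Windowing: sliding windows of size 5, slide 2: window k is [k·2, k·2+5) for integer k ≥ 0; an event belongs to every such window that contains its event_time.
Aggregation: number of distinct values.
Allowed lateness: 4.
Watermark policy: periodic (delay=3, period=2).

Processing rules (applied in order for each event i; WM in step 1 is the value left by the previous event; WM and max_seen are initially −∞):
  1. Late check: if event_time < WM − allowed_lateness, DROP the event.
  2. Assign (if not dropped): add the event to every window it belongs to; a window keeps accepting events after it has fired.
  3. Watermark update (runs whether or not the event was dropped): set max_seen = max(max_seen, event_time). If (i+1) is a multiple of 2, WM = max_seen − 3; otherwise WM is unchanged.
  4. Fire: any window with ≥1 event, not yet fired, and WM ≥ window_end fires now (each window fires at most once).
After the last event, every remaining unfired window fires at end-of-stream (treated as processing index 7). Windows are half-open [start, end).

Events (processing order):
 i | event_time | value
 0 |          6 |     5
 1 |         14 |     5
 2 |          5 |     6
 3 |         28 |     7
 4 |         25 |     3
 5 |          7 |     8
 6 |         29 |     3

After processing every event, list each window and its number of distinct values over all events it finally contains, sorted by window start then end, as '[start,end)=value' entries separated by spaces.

[2,7)=1 [4,9)=1 [6,11)=1 [10,15)=1 [12,17)=1 [14,19)=1 [22,27)=1 [24,29)=2 [26,31)=2 [28,33)=2

i=0 t=6 v=5: → [6,11),[4,9),[2,7); WM=−∞
i=1 t=14 v=5: → [14,19),[12,17),[10,15); WM=11; [2,7) fires=1 [4,9) fires=1 [6,11) fires=1
i=2 t=5 v=6: DROP (t<11-4); WM=11
i=3 t=28 v=7: → [28,33),[26,31),[24,29); WM=25; [10,15) fires=1 [12,17) fires=1 [14,19) fires=1
i=4 t=25 v=3: → [24,29),[22,27); WM=25
i=5 t=7 v=8: DROP (t<25-4); WM=25
i=6 t=29 v=3: → [28,33),[26,31); WM=25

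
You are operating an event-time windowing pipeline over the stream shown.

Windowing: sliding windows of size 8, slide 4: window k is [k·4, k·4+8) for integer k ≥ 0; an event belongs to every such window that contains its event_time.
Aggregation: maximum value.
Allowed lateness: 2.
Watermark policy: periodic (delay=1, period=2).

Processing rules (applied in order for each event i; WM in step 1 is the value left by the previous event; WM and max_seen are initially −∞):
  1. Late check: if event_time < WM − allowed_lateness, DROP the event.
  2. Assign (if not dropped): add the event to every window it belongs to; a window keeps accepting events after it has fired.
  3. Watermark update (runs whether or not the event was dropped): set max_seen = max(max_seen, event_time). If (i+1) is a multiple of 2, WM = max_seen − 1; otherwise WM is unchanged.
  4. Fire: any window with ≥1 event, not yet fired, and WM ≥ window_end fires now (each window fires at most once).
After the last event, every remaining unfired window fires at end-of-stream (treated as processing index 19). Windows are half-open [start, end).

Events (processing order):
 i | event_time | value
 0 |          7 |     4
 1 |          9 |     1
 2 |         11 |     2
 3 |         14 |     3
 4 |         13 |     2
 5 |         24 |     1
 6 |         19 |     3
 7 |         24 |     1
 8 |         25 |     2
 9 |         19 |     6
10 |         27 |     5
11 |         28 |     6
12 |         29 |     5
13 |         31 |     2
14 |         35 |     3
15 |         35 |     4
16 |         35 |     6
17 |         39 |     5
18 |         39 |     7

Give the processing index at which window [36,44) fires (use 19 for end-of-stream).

i=0 t=7 v=4: → [4,12),[0,8); WM=−∞
i=1 t=9 v=1: → [8,16),[4,12); WM=8; [0,8) fires=4
i=2 t=11 v=2: → [8,16),[4,12); WM=8
i=3 t=14 v=3: → [12,20),[8,16); WM=13; [4,12) fires=4
i=4 t=13 v=2: → [12,20),[8,16); WM=13
i=5 t=24 v=1: → [24,32),[20,28); WM=23; [8,16) fires=3 [12,20) fires=3
i=6 t=19 v=3: DROP (t<23-2); WM=23
i=7 t=24 v=1: → [24,32),[20,28); WM=23
i=8 t=25 v=2: → [24,32),[20,28); WM=23
i=9 t=19 v=6: DROP (t<23-2); WM=24
i=10 t=27 v=5: → [24,32),[20,28); WM=24
i=11 t=28 v=6: → [28,36),[24,32); WM=27
i=12 t=29 v=5: → [28,36),[24,32); WM=27
i=13 t=31 v=2: → [28,36),[24,32); WM=30; [20,28) fires=5
i=14 t=35 v=3: → [32,40),[28,36); WM=30
i=15 t=35 v=4: → [32,40),[28,36); WM=34; [24,32) fires=6
i=16 t=35 v=6: → [32,40),[28,36); WM=34
i=17 t=39 v=5: → [36,44),[32,40); WM=38; [28,36) fires=6
i=18 t=39 v=7: → [36,44),[32,40); WM=38

19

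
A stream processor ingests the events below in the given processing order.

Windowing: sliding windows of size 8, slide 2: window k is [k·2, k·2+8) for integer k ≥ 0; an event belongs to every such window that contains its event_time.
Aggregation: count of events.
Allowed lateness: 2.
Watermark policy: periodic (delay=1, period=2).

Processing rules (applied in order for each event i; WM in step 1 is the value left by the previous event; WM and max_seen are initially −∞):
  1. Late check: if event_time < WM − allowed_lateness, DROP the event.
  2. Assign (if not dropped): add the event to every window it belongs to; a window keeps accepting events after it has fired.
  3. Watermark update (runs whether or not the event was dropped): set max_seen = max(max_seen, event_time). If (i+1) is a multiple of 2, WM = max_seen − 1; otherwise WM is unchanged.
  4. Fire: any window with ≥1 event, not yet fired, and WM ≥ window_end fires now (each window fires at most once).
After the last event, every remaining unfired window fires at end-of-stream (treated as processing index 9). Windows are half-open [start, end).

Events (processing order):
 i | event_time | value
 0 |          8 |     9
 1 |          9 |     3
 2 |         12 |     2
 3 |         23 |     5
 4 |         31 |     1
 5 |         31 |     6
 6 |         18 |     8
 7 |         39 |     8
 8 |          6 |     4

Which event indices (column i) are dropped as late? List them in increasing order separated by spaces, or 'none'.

6 8

i=0 t=8 v=9: → [8,16),[6,14),[4,12),[2,10); WM=−∞
i=1 t=9 v=3: → [8,16),[6,14),[4,12),[2,10); WM=8
i=2 t=12 v=2: → [12,20),[10,18),[8,16),[6,14); WM=8
i=3 t=23 v=5: → [22,30),[20,28),[18,26),[16,24); WM=22; [2,10) fires=2 [4,12) fires=2 [6,14) fires=3 [8,16) fires=3 [10,18) fires=1 [12,20) fires=1
i=4 t=31 v=1: → [30,38),[28,36),[26,34),[24,32); WM=22
i=5 t=31 v=6: → [30,38),[28,36),[26,34),[24,32); WM=30; [16,24) fires=1 [18,26) fires=1 [20,28) fires=1 [22,30) fires=1
i=6 t=18 v=8: DROP (t<30-2); WM=30
i=7 t=39 v=8: → [38,46),[36,44),[34,42),[32,40); WM=38; [24,32) fires=2 [26,34) fires=2 [28,36) fires=2 [30,38) fires=2
i=8 t=6 v=4: DROP (t<38-2); WM=38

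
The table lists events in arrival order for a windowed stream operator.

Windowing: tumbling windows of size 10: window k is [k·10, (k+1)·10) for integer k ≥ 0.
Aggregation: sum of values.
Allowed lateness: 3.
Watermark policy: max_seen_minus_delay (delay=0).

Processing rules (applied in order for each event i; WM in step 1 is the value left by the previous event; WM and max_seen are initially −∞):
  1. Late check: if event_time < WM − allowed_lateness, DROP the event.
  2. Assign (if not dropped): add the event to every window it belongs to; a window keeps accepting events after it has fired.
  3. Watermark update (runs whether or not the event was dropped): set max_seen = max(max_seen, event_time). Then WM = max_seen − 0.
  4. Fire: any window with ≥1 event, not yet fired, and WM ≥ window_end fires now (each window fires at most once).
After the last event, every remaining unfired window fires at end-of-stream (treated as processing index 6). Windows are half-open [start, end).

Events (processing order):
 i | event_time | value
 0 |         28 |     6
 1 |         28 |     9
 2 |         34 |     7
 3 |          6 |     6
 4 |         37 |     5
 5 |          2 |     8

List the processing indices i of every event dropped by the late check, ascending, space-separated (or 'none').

i=0 t=28 v=6: → [20,30); WM=28
i=1 t=28 v=9: → [20,30); WM=28
i=2 t=34 v=7: → [30,40); WM=34; [20,30) fires=15
i=3 t=6 v=6: DROP (t<34-3); WM=34
i=4 t=37 v=5: → [30,40); WM=37
i=5 t=2 v=8: DROP (t<37-3); WM=37

3 5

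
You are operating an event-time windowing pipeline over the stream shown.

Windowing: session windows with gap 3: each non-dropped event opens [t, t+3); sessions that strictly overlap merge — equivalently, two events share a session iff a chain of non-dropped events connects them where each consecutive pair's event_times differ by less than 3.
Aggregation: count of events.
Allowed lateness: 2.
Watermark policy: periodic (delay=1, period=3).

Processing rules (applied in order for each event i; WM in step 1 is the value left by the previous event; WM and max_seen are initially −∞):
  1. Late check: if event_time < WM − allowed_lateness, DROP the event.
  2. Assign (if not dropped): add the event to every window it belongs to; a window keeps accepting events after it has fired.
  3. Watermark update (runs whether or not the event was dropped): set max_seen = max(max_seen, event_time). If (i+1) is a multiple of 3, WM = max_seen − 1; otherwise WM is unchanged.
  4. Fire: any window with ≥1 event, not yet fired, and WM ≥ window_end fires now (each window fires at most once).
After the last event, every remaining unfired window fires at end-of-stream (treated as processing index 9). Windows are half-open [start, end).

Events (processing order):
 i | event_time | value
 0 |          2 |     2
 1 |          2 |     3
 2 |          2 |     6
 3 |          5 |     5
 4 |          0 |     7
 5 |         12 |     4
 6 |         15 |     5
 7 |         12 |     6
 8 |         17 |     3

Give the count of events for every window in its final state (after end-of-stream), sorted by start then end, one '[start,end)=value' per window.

i=0 t=2 v=2: → [2,5); WM=−∞
i=1 t=2 v=3: → [2,5); WM=−∞
i=2 t=2 v=6: → [2,5); WM=1
i=3 t=5 v=5: → [5,8); WM=1
i=4 t=0 v=7: → [0,5); WM=1
i=5 t=12 v=4: → [12,15); WM=11
i=6 t=15 v=5: → [15,18); WM=11
i=7 t=12 v=6: → [12,15); WM=11
i=8 t=17 v=3: → [15,20); WM=16

[0,5)=4 [5,8)=1 [12,15)=2 [15,20)=2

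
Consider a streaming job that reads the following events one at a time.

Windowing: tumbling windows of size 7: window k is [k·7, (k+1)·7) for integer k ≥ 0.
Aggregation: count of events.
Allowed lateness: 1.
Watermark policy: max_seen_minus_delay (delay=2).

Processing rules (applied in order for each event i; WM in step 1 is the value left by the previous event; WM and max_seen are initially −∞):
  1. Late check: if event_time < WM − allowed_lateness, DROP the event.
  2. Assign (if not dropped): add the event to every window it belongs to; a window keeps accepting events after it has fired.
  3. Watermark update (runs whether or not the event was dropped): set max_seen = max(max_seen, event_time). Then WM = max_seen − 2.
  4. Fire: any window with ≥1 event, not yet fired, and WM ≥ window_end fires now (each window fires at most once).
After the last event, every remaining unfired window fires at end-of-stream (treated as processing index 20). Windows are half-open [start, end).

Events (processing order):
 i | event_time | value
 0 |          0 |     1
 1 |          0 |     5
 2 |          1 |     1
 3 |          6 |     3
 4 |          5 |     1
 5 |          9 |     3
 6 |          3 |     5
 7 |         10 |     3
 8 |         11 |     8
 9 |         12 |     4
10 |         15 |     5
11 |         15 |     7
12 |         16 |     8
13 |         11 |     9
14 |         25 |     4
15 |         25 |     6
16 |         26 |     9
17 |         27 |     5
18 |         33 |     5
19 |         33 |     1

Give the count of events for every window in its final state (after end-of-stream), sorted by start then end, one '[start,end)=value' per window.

[0,7)=5 [7,14)=4 [14,21)=3 [21,28)=4 [28,35)=2

i=0 t=0 v=1: → [0,7); WM=-2
i=1 t=0 v=5: → [0,7); WM=-2
i=2 t=1 v=1: → [0,7); WM=-1
i=3 t=6 v=3: → [0,7); WM=4
i=4 t=5 v=1: → [0,7); WM=4
i=5 t=9 v=3: → [7,14); WM=7; [0,7) fires=5
i=6 t=3 v=5: DROP (t<7-1); WM=7
i=7 t=10 v=3: → [7,14); WM=8
i=8 t=11 v=8: → [7,14); WM=9
i=9 t=12 v=4: → [7,14); WM=10
i=10 t=15 v=5: → [14,21); WM=13
i=11 t=15 v=7: → [14,21); WM=13
i=12 t=16 v=8: → [14,21); WM=14; [7,14) fires=4
i=13 t=11 v=9: DROP (t<14-1); WM=14
i=14 t=25 v=4: → [21,28); WM=23; [14,21) fires=3
i=15 t=25 v=6: → [21,28); WM=23
i=16 t=26 v=9: → [21,28); WM=24
i=17 t=27 v=5: → [21,28); WM=25
i=18 t=33 v=5: → [28,35); WM=31; [21,28) fires=4
i=19 t=33 v=1: → [28,35); WM=31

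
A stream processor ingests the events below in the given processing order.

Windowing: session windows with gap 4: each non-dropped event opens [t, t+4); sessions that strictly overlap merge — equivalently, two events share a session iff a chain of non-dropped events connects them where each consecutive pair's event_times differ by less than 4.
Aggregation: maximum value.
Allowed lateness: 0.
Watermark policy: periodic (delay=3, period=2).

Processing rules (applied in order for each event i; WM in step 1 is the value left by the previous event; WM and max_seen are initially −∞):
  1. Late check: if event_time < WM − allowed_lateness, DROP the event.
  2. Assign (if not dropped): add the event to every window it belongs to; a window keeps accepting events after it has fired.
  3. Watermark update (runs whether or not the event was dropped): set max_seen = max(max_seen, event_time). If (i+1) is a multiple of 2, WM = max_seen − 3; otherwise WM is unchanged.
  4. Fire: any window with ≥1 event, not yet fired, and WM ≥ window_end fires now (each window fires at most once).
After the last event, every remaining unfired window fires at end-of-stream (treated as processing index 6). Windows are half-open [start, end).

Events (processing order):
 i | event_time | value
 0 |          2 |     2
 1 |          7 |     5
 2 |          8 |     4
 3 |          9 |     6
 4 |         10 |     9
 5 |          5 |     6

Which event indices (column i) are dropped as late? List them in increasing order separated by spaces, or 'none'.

i=0 t=2 v=2: → [2,6); WM=−∞
i=1 t=7 v=5: → [7,11); WM=4
i=2 t=8 v=4: → [7,12); WM=4
i=3 t=9 v=6: → [7,13); WM=6
i=4 t=10 v=9: → [7,14); WM=6
i=5 t=5 v=6: DROP (t<6-0); WM=7

5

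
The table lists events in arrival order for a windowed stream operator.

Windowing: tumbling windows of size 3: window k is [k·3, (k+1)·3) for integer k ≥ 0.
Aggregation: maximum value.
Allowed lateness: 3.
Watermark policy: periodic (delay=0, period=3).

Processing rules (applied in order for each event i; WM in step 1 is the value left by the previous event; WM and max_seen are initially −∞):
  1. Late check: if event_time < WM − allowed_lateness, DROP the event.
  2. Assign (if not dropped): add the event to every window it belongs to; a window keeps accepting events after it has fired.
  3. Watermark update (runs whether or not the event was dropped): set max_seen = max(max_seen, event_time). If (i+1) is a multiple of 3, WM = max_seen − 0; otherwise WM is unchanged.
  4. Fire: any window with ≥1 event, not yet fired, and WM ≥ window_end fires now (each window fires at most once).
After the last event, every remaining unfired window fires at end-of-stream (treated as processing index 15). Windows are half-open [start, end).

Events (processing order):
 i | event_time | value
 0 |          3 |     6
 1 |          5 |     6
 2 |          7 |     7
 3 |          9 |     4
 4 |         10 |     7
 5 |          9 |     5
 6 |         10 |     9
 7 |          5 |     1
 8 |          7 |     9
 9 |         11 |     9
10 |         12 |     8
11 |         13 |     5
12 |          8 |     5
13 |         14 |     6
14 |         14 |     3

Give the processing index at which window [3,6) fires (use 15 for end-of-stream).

i=0 t=3 v=6: → [3,6); WM=−∞
i=1 t=5 v=6: → [3,6); WM=−∞
i=2 t=7 v=7: → [6,9); WM=7; [3,6) fires=6
i=3 t=9 v=4: → [9,12); WM=7
i=4 t=10 v=7: → [9,12); WM=7
i=5 t=9 v=5: → [9,12); WM=10; [6,9) fires=7
i=6 t=10 v=9: → [9,12); WM=10
i=7 t=5 v=1: DROP (t<10-3); WM=10
i=8 t=7 v=9: → [6,9); WM=10
i=9 t=11 v=9: → [9,12); WM=10
i=10 t=12 v=8: → [12,15); WM=10
i=11 t=13 v=5: → [12,15); WM=13; [9,12) fires=9
i=12 t=8 v=5: DROP (t<13-3); WM=13
i=13 t=14 v=6: → [12,15); WM=13
i=14 t=14 v=3: → [12,15); WM=14

2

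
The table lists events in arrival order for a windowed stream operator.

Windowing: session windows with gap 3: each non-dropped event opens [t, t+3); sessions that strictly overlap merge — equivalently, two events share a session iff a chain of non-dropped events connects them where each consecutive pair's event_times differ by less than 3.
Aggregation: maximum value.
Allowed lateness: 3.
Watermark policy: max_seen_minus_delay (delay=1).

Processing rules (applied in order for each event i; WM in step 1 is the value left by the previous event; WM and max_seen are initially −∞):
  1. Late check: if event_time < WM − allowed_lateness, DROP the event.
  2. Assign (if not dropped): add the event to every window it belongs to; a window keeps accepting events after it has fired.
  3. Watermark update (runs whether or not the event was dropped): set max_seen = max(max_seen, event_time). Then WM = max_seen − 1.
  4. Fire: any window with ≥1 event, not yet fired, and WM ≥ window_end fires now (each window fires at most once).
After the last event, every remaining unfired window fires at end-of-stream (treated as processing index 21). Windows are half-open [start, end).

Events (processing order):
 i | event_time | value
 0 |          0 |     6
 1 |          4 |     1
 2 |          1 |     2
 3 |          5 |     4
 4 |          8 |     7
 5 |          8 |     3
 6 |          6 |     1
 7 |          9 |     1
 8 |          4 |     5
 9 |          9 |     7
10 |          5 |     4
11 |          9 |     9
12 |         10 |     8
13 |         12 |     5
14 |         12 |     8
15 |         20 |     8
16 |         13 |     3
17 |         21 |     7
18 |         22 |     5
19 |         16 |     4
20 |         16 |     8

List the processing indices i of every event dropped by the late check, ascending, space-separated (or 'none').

i=0 t=0 v=6: → [0,3); WM=-1
i=1 t=4 v=1: → [4,7); WM=3
i=2 t=1 v=2: → [0,4); WM=3
i=3 t=5 v=4: → [4,8); WM=4
i=4 t=8 v=7: → [8,11); WM=7
i=5 t=8 v=3: → [8,11); WM=7
i=6 t=6 v=1: → [4,11); WM=7
i=7 t=9 v=1: → [4,12); WM=8
i=8 t=4 v=5: DROP (t<8-3); WM=8
i=9 t=9 v=7: → [4,12); WM=8
i=10 t=5 v=4: → [4,12); WM=8
i=11 t=9 v=9: → [4,12); WM=8
i=12 t=10 v=8: → [4,13); WM=9
i=13 t=12 v=5: → [4,15); WM=11
i=14 t=12 v=8: → [4,15); WM=11
i=15 t=20 v=8: → [20,23); WM=19
i=16 t=13 v=3: DROP (t<19-3); WM=19
i=17 t=21 v=7: → [20,24); WM=20
i=18 t=22 v=5: → [20,25); WM=21
i=19 t=16 v=4: DROP (t<21-3); WM=21
i=20 t=16 v=8: DROP (t<21-3); WM=21

8 16 19 20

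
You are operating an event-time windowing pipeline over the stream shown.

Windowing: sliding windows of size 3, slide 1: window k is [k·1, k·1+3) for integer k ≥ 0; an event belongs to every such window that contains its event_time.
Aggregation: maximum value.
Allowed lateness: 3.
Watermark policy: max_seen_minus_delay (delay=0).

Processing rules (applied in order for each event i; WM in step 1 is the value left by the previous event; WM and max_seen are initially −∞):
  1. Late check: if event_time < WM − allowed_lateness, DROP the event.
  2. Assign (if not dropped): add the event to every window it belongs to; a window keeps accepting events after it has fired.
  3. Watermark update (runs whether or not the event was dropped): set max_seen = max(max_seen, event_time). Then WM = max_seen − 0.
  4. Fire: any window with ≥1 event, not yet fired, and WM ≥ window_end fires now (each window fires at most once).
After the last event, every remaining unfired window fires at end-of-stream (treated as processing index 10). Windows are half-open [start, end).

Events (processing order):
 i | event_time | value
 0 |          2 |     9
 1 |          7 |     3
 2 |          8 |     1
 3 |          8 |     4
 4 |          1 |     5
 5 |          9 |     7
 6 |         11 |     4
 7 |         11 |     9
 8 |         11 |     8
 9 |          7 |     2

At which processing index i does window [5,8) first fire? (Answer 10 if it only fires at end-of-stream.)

2

i=0 t=2 v=9: → [2,5),[1,4),[0,3); WM=2
i=1 t=7 v=3: → [7,10),[6,9),[5,8); WM=7; [0,3) fires=9 [1,4) fires=9 [2,5) fires=9
i=2 t=8 v=1: → [8,11),[7,10),[6,9); WM=8; [5,8) fires=3
i=3 t=8 v=4: → [8,11),[7,10),[6,9); WM=8
i=4 t=1 v=5: DROP (t<8-3); WM=8
i=5 t=9 v=7: → [9,12),[8,11),[7,10); WM=9; [6,9) fires=4
i=6 t=11 v=4: → [11,14),[10,13),[9,12); WM=11; [7,10) fires=7 [8,11) fires=7
i=7 t=11 v=9: → [11,14),[10,13),[9,12); WM=11
i=8 t=11 v=8: → [11,14),[10,13),[9,12); WM=11
i=9 t=7 v=2: DROP (t<11-3); WM=11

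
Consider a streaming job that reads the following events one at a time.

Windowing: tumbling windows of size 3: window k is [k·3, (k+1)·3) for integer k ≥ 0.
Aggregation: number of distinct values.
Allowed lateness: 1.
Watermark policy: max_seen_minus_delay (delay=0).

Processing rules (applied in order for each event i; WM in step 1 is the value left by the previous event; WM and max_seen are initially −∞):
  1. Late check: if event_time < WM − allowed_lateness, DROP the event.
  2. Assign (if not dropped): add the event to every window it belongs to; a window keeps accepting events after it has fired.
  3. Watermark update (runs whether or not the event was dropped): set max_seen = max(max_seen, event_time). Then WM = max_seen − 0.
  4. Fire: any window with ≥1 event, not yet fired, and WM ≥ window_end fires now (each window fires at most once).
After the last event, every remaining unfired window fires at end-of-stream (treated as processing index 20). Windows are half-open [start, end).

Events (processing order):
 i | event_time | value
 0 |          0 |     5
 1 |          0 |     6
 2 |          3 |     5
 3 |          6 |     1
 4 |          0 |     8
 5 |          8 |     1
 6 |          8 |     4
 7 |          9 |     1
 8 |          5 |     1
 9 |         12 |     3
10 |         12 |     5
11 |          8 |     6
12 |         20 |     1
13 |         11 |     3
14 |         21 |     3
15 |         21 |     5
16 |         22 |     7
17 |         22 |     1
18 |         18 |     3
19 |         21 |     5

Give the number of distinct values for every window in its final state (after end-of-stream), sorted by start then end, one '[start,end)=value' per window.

[0,3)=2 [3,6)=1 [6,9)=2 [9,12)=1 [12,15)=2 [18,21)=1 [21,24)=4

i=0 t=0 v=5: → [0,3); WM=0
i=1 t=0 v=6: → [0,3); WM=0
i=2 t=3 v=5: → [3,6); WM=3; [0,3) fires=2
i=3 t=6 v=1: → [6,9); WM=6; [3,6) fires=1
i=4 t=0 v=8: DROP (t<6-1); WM=6
i=5 t=8 v=1: → [6,9); WM=8
i=6 t=8 v=4: → [6,9); WM=8
i=7 t=9 v=1: → [9,12); WM=9; [6,9) fires=2
i=8 t=5 v=1: DROP (t<9-1); WM=9
i=9 t=12 v=3: → [12,15); WM=12; [9,12) fires=1
i=10 t=12 v=5: → [12,15); WM=12
i=11 t=8 v=6: DROP (t<12-1); WM=12
i=12 t=20 v=1: → [18,21); WM=20; [12,15) fires=2
i=13 t=11 v=3: DROP (t<20-1); WM=20
i=14 t=21 v=3: → [21,24); WM=21; [18,21) fires=1
i=15 t=21 v=5: → [21,24); WM=21
i=16 t=22 v=7: → [21,24); WM=22
i=17 t=22 v=1: → [21,24); WM=22
i=18 t=18 v=3: DROP (t<22-1); WM=22
i=19 t=21 v=5: → [21,24); WM=22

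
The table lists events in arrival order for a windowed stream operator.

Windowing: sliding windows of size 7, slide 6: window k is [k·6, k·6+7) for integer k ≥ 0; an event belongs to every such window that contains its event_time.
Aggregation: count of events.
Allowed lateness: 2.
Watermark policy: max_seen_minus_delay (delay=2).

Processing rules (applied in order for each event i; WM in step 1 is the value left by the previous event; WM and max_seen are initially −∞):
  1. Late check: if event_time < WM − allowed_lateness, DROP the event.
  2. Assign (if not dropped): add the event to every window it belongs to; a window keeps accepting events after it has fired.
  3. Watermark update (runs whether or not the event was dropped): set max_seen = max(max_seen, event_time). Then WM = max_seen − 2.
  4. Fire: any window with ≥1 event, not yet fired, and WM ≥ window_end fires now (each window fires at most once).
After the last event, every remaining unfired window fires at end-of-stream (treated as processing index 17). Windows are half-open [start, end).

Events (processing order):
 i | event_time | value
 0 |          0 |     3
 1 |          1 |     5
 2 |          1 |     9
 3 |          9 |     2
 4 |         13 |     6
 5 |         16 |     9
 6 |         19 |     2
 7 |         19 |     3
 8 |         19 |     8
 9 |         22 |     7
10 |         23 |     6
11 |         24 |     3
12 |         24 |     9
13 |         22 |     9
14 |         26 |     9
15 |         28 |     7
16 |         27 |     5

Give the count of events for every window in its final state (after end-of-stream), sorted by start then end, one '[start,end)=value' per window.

i=0 t=0 v=3: → [0,7); WM=-2
i=1 t=1 v=5: → [0,7); WM=-1
i=2 t=1 v=9: → [0,7); WM=-1
i=3 t=9 v=2: → [6,13); WM=7; [0,7) fires=3
i=4 t=13 v=6: → [12,19); WM=11
i=5 t=16 v=9: → [12,19); WM=14; [6,13) fires=1
i=6 t=19 v=2: → [18,25); WM=17
i=7 t=19 v=3: → [18,25); WM=17
i=8 t=19 v=8: → [18,25); WM=17
i=9 t=22 v=7: → [18,25); WM=20; [12,19) fires=2
i=10 t=23 v=6: → [18,25); WM=21
i=11 t=24 v=3: → [24,31),[18,25); WM=22
i=12 t=24 v=9: → [24,31),[18,25); WM=22
i=13 t=22 v=9: → [18,25); WM=22
i=14 t=26 v=9: → [24,31); WM=24
i=15 t=28 v=7: → [24,31); WM=26; [18,25) fires=8
i=16 t=27 v=5: → [24,31); WM=26

[0,7)=3 [6,13)=1 [12,19)=2 [18,25)=8 [24,31)=5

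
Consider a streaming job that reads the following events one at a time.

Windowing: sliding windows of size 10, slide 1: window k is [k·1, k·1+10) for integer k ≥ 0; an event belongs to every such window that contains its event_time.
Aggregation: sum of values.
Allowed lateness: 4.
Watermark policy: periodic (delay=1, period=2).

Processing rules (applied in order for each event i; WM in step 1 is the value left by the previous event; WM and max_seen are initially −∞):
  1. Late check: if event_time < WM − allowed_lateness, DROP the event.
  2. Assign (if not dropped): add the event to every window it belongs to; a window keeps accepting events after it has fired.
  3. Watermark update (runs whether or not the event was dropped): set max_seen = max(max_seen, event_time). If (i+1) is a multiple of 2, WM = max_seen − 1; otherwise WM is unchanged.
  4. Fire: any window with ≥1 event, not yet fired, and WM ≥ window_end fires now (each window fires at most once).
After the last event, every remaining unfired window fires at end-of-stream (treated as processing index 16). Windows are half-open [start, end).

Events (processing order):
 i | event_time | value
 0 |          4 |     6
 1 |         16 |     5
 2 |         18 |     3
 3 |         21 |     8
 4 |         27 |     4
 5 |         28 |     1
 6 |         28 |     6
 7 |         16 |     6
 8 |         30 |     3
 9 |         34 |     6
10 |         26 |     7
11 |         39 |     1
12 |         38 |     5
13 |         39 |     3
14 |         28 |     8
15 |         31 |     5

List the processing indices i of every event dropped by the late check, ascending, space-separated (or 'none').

7 10 14 15

i=0 t=4 v=6: → [4,14),[3,13),[2,12),[1,11),[0,10); WM=−∞
i=1 t=16 v=5: → [16,26),[15,25),[14,24),[13,23),[12,22),[11,21),[10,20),[9,19),[8,18),[7,17); WM=15; [0,10) fires=6 [1,11) fires=6 [2,12) fires=6 [3,13) fires=6 [4,14) fires=6
i=2 t=18 v=3: → [18,28),[17,27),[16,26),[15,25),[14,24),[13,23),[12,22),[11,21),[10,20),[9,19); WM=15
i=3 t=21 v=8: → [21,31),[20,30),[19,29),[18,28),[17,27),[16,26),[15,25),[14,24),[13,23),[12,22); WM=20; [7,17) fires=5 [8,18) fires=5 [9,19) fires=8 [10,20) fires=8
i=4 t=27 v=4: → [27,37),[26,36),[25,35),[24,34),[23,33),[22,32),[21,31),[20,30),[19,29),[18,28); WM=20
i=5 t=28 v=1: → [28,38),[27,37),[26,36),[25,35),[24,34),[23,33),[22,32),[21,31),[20,30),[19,29); WM=27; [11,21) fires=8 [12,22) fires=16 [13,23) fires=16 [14,24) fires=16 [15,25) fires=16 [16,26) fires=16 [17,27) fires=11
i=6 t=28 v=6: → [28,38),[27,37),[26,36),[25,35),[24,34),[23,33),[22,32),[21,31),[20,30),[19,29); WM=27
i=7 t=16 v=6: DROP (t<27-4); WM=27
i=8 t=30 v=3: → [30,40),[29,39),[28,38),[27,37),[26,36),[25,35),[24,34),[23,33),[22,32),[21,31); WM=27
i=9 t=34 v=6: → [34,44),[33,43),[32,42),[31,41),[30,40),[29,39),[28,38),[27,37),[26,36),[25,35); WM=33; [18,28) fires=15 [19,29) fires=19 [20,30) fires=19 [21,31) fires=22 [22,32) fires=14 [23,33) fires=14
i=10 t=26 v=7: DROP (t<33-4); WM=33
i=11 t=39 v=1: → [39,49),[38,48),[37,47),[36,46),[35,45),[34,44),[33,43),[32,42),[31,41),[30,40); WM=38; [24,34) fires=14 [25,35) fires=20 [26,36) fires=20 [27,37) fires=20 [28,38) fires=16
i=12 t=38 v=5: → [38,48),[37,47),[36,46),[35,45),[34,44),[33,43),[32,42),[31,41),[30,40),[29,39); WM=38
i=13 t=39 v=3: → [39,49),[38,48),[37,47),[36,46),[35,45),[34,44),[33,43),[32,42),[31,41),[30,40); WM=38
i=14 t=28 v=8: DROP (t<38-4); WM=38
i=15 t=31 v=5: DROP (t<38-4); WM=38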